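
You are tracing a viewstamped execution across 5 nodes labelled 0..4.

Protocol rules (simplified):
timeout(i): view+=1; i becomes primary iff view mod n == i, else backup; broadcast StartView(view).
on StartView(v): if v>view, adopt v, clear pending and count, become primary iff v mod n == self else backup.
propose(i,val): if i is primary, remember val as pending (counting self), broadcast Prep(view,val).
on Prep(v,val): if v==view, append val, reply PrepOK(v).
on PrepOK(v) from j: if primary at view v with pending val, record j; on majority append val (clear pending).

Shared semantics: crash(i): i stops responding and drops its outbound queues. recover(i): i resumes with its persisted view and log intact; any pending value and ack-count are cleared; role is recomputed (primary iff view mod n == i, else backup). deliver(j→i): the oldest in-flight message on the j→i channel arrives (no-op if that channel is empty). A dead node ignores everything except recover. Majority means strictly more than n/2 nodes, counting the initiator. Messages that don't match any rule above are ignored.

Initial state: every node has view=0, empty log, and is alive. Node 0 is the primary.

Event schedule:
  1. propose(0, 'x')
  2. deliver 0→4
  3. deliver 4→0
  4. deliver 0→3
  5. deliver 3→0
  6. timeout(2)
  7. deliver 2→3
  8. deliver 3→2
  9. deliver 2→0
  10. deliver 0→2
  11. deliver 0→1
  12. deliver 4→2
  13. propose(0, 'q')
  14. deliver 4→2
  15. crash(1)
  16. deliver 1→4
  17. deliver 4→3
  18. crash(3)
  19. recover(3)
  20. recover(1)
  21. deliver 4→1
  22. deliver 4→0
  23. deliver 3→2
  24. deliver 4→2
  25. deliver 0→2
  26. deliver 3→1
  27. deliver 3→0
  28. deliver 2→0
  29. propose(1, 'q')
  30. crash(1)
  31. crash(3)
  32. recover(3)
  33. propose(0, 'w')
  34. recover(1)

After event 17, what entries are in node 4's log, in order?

e1 propose(0,'x'): ·
e2 deliver 0→4: 4[back,v=0,x]
e3 deliver 4→0: ·
e4 deliver 0→3: 3[back,v=0,x]
e5 deliver 3→0: 0[prim,v=0,x]
e6 timeout(2): 2[back,v=1,-]
e7 deliver 2→3: 3[back,v=1,x]
e8 deliver 3→2: ·
e9 deliver 2→0: 0[back,v=1,x]
e10 deliver 0→2: ·
e11 deliver 0→1: 1[back,v=0,x]
e12 deliver 4→2: ·
e13 propose(0,'q'): ·
e14 deliver 4→2: ·
e15 crash(1): 1[✗back,v=0,x]
e16 deliver 1→4: ·
e17 deliver 4→3: ·

x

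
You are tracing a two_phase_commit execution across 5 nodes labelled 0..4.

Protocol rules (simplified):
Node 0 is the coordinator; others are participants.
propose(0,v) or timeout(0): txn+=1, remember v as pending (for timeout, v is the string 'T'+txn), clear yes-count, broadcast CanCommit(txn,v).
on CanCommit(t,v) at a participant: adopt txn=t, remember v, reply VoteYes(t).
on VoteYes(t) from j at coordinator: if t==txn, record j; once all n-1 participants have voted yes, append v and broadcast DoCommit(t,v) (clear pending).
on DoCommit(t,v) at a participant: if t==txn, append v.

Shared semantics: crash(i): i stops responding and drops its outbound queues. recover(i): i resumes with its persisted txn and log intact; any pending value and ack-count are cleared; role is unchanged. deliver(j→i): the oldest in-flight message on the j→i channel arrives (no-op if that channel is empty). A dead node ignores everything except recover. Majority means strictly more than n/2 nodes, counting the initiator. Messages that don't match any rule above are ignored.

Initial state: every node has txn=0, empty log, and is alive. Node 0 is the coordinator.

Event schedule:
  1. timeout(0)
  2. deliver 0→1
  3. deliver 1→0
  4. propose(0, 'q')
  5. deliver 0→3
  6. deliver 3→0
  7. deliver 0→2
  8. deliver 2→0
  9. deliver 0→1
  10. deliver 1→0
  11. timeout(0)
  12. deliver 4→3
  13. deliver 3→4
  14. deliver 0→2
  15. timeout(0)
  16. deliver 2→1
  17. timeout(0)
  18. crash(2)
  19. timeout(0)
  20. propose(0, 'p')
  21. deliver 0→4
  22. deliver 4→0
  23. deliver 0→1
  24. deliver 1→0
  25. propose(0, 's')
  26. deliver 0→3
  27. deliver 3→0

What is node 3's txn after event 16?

1

[1] timeout(0) → N0(coor t1 [-])
[2] deliver 0→1 → N1(part t1 [-])
[3] deliver 1→0 → ∅
[4] propose(0,'q') → N0(coor t2 [-])
[5] deliver 0→3 → N3(part t1 [-])
[6] deliver 3→0 → ∅
[7] deliver 0→2 → N2(part t1 [-])
[8] deliver 2→0 → ∅
[9] deliver 0→1 → N1(part t2 [-])
[10] deliver 1→0 → ∅
[11] timeout(0) → N0(coor t3 [-])
[12] deliver 4→3 → ∅
[13] deliver 3→4 → ∅
[14] deliver 0→2 → N2(part t2 [-])
[15] timeout(0) → N0(coor t4 [-])
[16] deliver 2→1 → ∅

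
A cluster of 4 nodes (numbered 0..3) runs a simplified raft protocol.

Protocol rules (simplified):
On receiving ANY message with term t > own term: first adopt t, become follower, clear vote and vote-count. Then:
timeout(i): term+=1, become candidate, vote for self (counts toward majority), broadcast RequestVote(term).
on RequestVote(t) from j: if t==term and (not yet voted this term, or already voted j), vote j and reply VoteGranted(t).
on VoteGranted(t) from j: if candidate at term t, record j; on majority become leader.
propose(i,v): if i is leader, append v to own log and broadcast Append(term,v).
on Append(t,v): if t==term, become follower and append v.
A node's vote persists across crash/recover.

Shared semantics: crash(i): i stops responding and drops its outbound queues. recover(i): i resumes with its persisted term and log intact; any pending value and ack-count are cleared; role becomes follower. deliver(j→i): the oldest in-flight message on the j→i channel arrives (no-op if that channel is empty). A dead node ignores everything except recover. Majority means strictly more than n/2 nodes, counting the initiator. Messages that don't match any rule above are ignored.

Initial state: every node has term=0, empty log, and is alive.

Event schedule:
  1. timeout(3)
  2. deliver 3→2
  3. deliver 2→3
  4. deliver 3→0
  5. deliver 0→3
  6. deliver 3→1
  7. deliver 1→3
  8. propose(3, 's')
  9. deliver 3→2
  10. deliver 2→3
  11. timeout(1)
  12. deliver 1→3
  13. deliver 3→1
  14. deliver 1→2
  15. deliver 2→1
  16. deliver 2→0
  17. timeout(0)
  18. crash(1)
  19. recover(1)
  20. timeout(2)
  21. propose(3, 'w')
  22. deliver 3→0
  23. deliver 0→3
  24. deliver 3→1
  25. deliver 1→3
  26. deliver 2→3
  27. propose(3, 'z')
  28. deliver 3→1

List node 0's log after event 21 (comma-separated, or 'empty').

empty

1. timeout(3):  <3:cand t1 ->
2. deliver 3→2:  <2:foll t1 ->
3. deliver 2→3:  nop
4. deliver 3→0:  <0:foll t1 ->
5. deliver 0→3:  <3:lead t1 ->
6. deliver 3→1:  <1:foll t1 ->
7. deliver 1→3:  nop
8. propose(3,'s'):  <3:lead t1 s>
9. deliver 3→2:  <2:foll t1 s>
10. deliver 2→3:  nop
11. timeout(1):  <1:cand t2 ->
12. deliver 1→3:  <3:foll t2 s>
13. deliver 3→1:  nop
14. deliver 1→2:  <2:foll t2 s>
15. deliver 2→1:  nop
16. deliver 2→0:  nop
17. timeout(0):  <0:cand t2 ->
18. crash(1):  <1:✗cand t2 ->
19. recover(1):  <1:foll t2 ->
20. timeout(2):  <2:cand t3 s>
21. propose(3,'w'):  nop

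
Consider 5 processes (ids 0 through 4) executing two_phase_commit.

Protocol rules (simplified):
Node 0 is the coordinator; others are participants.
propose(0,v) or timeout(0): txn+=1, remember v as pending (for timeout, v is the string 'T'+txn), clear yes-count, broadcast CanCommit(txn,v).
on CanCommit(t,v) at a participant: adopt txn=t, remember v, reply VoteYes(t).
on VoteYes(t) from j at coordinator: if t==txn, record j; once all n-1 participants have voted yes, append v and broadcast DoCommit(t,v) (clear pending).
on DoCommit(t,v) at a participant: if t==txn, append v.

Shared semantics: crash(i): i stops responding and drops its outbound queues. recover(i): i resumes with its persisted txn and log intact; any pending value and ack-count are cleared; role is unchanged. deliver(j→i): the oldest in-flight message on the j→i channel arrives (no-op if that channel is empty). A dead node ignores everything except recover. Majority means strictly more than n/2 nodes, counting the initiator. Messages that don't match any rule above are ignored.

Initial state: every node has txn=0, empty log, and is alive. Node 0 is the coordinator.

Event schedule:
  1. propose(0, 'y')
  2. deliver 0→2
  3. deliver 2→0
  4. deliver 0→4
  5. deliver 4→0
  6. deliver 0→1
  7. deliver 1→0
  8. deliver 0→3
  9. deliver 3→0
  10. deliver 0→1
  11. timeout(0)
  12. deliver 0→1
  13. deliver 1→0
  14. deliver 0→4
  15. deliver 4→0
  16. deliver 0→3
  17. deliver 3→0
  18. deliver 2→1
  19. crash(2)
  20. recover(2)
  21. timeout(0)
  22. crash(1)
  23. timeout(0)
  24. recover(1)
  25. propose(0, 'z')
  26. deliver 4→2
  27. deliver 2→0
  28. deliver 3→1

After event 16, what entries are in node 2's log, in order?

1. propose(0,'y'):  <0:coor t1 ->
2. deliver 0→2:  <2:part t1 ->
3. deliver 2→0:  nop
4. deliver 0→4:  <4:part t1 ->
5. deliver 4→0:  nop
6. deliver 0→1:  <1:part t1 ->
7. deliver 1→0:  nop
8. deliver 0→3:  <3:part t1 ->
9. deliver 3→0:  <0:coor t1 y>
10. deliver 0→1:  <1:part t1 y>
11. timeout(0):  <0:coor t2 y>
12. deliver 0→1:  <1:part t2 y>
13. deliver 1→0:  nop
14. deliver 0→4:  <4:part t1 y>
15. deliver 4→0:  nop
16. deliver 0→3:  <3:part t1 y>

empty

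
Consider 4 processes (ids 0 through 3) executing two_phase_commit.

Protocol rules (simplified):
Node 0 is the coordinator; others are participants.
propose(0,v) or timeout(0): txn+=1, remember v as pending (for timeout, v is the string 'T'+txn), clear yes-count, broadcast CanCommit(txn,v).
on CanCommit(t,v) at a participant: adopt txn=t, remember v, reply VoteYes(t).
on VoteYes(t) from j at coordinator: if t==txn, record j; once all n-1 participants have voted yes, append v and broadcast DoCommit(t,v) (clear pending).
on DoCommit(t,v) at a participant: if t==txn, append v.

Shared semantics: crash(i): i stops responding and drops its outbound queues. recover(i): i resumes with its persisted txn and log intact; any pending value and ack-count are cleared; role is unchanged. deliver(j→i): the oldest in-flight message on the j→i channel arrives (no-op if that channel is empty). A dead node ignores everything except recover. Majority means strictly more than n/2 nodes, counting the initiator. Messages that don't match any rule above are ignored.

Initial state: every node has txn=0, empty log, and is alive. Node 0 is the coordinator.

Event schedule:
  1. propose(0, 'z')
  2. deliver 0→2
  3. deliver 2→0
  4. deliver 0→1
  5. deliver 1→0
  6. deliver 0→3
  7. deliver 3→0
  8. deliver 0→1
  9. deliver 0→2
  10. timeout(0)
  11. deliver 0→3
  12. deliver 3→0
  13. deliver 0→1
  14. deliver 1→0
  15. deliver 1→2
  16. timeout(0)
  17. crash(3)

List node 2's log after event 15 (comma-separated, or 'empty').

[1] propose(0,'z') → N0(coor t1 [-])
[2] deliver 0→2 → N2(part t1 [-])
[3] deliver 2→0 → ∅
[4] deliver 0→1 → N1(part t1 [-])
[5] deliver 1→0 → ∅
[6] deliver 0→3 → N3(part t1 [-])
[7] deliver 3→0 → N0(coor t1 [z])
[8] deliver 0→1 → N1(part t1 [z])
[9] deliver 0→2 → N2(part t1 [z])
[10] timeout(0) → N0(coor t2 [z])
[11] deliver 0→3 → N3(part t1 [z])
[12] deliver 3→0 → ∅
[13] deliver 0→1 → N1(part t2 [z])
[14] deliver 1→0 → ∅
[15] deliver 1→2 → ∅

z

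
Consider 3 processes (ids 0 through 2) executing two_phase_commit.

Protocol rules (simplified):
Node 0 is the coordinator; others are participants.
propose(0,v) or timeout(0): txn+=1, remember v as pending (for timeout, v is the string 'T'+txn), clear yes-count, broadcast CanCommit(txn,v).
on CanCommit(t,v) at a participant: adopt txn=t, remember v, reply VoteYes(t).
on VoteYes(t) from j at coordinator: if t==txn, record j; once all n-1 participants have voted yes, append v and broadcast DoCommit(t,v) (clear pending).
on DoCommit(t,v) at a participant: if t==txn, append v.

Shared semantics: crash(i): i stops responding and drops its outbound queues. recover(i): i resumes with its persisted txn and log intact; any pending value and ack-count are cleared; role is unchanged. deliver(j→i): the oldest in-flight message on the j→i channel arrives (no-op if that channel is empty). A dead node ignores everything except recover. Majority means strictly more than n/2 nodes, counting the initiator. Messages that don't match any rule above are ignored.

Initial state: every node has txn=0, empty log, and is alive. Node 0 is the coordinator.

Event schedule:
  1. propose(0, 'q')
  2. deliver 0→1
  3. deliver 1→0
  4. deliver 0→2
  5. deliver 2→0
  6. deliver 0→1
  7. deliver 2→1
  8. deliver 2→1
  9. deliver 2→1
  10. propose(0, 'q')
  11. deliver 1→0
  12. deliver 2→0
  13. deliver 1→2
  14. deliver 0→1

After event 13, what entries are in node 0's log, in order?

q

after 1 — propose(0,'q'): n0:coor/t1/[-]
after 2 — deliver 0→1: n1:part/t1/[-]
after 3 — deliver 1→0: ·
after 4 — deliver 0→2: n2:part/t1/[-]
after 5 — deliver 2→0: n0:coor/t1/[q]
after 6 — deliver 0→1: n1:part/t1/[q]
after 7 — deliver 2→1: ·
after 8 — deliver 2→1: ·
after 9 — deliver 2→1: ·
after 10 — propose(0,'q'): n0:coor/t2/[q]
after 11 — deliver 1→0: ·
after 12 — deliver 2→0: ·
after 13 — deliver 1→2: ·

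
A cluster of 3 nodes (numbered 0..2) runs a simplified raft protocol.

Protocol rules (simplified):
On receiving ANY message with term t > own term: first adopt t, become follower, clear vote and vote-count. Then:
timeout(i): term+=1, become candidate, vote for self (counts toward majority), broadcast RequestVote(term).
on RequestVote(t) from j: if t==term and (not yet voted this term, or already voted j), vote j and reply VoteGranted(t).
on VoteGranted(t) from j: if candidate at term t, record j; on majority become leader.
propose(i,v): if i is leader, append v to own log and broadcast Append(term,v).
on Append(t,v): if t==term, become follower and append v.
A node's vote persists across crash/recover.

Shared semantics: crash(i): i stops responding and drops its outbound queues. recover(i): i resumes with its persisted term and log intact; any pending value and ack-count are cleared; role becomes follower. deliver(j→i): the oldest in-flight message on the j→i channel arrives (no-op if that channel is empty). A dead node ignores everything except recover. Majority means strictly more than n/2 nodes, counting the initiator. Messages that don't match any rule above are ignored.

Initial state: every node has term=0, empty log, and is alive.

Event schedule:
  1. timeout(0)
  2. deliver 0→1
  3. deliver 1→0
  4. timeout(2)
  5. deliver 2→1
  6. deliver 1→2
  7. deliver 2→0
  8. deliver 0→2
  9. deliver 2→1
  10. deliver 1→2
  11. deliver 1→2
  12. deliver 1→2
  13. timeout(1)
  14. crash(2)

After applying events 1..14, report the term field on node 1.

e1 timeout(0): 0[cand,t=1,-]
e2 deliver 0→1: 1[foll,t=1,-]
e3 deliver 1→0: 0[lead,t=1,-]
e4 timeout(2): 2[cand,t=1,-]
e5 deliver 2→1: ·
e6 deliver 1→2: ·
e7 deliver 2→0: ·
e8 deliver 0→2: ·
e9 deliver 2→1: ·
e10 deliver 1→2: ·
e11 deliver 1→2: ·
e12 deliver 1→2: ·
e13 timeout(1): 1[cand,t=2,-]
e14 crash(2): 2[✗cand,t=1,-]

2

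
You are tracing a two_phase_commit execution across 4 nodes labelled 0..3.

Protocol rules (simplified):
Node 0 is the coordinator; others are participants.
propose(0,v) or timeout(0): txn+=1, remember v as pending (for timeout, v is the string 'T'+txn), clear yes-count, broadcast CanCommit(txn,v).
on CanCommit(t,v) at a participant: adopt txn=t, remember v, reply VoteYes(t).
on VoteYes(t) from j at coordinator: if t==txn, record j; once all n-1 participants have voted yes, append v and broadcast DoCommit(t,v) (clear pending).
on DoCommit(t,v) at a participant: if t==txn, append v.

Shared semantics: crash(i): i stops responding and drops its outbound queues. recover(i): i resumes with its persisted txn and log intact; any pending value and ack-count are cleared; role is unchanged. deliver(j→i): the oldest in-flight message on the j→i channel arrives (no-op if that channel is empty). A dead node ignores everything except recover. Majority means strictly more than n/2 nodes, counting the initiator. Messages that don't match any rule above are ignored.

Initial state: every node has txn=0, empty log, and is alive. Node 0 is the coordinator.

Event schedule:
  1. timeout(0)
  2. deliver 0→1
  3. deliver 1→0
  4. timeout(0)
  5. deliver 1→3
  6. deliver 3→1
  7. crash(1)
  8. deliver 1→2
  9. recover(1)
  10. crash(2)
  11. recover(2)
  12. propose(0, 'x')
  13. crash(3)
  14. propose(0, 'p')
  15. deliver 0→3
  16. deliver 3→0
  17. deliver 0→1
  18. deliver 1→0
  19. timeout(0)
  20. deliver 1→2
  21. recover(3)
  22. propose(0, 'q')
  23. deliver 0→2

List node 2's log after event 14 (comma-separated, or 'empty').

empty

step 1 timeout(0): 0={coor,t=1,log=-}
step 2 deliver 0→1: 1={part,t=1,log=-}
step 3 deliver 1→0: —
step 4 timeout(0): 0={coor,t=2,log=-}
step 5 deliver 1→3: —
step 6 deliver 3→1: —
step 7 crash(1): 1={✗part,t=1,log=-}
step 8 deliver 1→2: —
step 9 recover(1): 1={part,t=1,log=-}
step 10 crash(2): 2={✗part,t=0,log=-}
step 11 recover(2): 2={part,t=0,log=-}
step 12 propose(0,'x'): 0={coor,t=3,log=-}
step 13 crash(3): 3={✗part,t=0,log=-}
step 14 propose(0,'p'): 0={coor,t=4,log=-}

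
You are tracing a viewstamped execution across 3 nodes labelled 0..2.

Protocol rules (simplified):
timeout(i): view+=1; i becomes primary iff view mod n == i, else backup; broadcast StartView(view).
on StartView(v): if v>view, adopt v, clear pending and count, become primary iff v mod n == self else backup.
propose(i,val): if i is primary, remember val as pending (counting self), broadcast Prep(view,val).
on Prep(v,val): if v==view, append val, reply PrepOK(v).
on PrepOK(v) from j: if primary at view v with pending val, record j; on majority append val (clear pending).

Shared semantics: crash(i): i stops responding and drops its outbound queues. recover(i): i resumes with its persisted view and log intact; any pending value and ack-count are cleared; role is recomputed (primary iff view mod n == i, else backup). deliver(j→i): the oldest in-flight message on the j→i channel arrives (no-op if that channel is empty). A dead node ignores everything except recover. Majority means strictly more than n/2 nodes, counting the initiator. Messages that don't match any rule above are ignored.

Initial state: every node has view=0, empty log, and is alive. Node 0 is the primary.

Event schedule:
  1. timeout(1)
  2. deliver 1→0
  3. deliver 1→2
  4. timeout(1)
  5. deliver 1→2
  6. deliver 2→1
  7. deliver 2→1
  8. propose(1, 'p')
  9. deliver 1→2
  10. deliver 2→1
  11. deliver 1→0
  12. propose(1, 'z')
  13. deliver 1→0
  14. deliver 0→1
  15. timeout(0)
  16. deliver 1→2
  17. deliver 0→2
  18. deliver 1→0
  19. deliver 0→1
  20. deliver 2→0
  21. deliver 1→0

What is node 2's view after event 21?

3

step 1 timeout(1): 1={prim,v=1,log=-}
step 2 deliver 1→0: 0={back,v=1,log=-}
step 3 deliver 1→2: 2={back,v=1,log=-}
step 4 timeout(1): 1={back,v=2,log=-}
step 5 deliver 1→2: 2={prim,v=2,log=-}
step 6 deliver 2→1: —
step 7 deliver 2→1: —
step 8 propose(1,'p'): —
step 9 deliver 1→2: —
step 10 deliver 2→1: —
step 11 deliver 1→0: 0={back,v=2,log=-}
step 12 propose(1,'z'): —
step 13 deliver 1→0: —
step 14 deliver 0→1: —
step 15 timeout(0): 0={prim,v=3,log=-}
step 16 deliver 1→2: —
step 17 deliver 0→2: 2={back,v=3,log=-}
step 18 deliver 1→0: —
step 19 deliver 0→1: 1={back,v=3,log=-}
step 20 deliver 2→0: —
step 21 deliver 1→0: —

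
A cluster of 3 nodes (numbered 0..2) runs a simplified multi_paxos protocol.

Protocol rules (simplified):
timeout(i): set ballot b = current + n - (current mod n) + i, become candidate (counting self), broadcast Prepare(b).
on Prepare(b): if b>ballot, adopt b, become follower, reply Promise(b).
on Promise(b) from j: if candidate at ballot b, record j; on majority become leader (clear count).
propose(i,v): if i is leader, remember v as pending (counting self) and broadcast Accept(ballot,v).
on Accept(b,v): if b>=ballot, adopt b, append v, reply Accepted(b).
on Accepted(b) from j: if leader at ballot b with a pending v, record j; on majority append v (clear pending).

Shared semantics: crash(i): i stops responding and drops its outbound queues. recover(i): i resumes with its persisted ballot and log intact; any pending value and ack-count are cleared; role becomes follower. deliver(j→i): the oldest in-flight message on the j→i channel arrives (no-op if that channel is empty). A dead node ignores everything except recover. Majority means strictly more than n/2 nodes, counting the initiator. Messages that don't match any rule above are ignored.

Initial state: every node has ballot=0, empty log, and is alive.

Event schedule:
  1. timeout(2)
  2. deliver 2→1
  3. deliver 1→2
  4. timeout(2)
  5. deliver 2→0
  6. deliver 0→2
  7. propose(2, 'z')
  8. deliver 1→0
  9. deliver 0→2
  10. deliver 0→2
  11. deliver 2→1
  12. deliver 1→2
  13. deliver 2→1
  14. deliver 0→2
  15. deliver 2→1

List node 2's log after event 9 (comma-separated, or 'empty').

empty

step 1 timeout(2): 2={cand,b=5,log=-}
step 2 deliver 2→1: 1={foll,b=5,log=-}
step 3 deliver 1→2: 2={lead,b=5,log=-}
step 4 timeout(2): 2={cand,b=8,log=-}
step 5 deliver 2→0: 0={foll,b=5,log=-}
step 6 deliver 0→2: —
step 7 propose(2,'z'): —
step 8 deliver 1→0: —
step 9 deliver 0→2: —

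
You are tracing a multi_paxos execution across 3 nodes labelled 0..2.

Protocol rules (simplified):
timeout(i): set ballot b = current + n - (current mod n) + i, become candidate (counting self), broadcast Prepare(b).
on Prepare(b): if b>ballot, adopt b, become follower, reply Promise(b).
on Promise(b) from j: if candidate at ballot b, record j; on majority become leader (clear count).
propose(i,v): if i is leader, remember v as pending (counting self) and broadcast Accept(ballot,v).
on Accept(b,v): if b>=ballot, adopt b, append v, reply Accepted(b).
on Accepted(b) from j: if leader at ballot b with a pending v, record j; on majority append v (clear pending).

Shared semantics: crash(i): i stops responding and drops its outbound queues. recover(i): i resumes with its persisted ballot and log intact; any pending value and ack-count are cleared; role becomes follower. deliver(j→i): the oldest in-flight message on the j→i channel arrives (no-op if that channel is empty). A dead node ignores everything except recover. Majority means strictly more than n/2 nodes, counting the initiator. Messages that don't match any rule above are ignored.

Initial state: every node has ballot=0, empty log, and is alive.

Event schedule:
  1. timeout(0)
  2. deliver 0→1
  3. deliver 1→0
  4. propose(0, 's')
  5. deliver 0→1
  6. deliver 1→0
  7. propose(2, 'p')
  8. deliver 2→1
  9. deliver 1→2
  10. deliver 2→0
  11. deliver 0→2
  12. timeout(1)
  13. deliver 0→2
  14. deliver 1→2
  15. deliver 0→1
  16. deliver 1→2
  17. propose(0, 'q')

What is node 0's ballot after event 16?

after 1 — timeout(0): n0:cand/b3/[-]
after 2 — deliver 0→1: n1:foll/b3/[-]
after 3 — deliver 1→0: n0:lead/b3/[-]
after 4 — propose(0,'s'): ·
after 5 — deliver 0→1: n1:foll/b3/[s]
after 6 — deliver 1→0: n0:lead/b3/[s]
after 7 — propose(2,'p'): ·
after 8 — deliver 2→1: ·
after 9 — deliver 1→2: ·
after 10 — deliver 2→0: ·
after 11 — deliver 0→2: n2:foll/b3/[-]
after 12 — timeout(1): n1:cand/b7/[s]
after 13 — deliver 0→2: n2:foll/b3/[s]
after 14 — deliver 1→2: n2:foll/b7/[s]
after 15 — deliver 0→1: ·
after 16 — deliver 1→2: ·

3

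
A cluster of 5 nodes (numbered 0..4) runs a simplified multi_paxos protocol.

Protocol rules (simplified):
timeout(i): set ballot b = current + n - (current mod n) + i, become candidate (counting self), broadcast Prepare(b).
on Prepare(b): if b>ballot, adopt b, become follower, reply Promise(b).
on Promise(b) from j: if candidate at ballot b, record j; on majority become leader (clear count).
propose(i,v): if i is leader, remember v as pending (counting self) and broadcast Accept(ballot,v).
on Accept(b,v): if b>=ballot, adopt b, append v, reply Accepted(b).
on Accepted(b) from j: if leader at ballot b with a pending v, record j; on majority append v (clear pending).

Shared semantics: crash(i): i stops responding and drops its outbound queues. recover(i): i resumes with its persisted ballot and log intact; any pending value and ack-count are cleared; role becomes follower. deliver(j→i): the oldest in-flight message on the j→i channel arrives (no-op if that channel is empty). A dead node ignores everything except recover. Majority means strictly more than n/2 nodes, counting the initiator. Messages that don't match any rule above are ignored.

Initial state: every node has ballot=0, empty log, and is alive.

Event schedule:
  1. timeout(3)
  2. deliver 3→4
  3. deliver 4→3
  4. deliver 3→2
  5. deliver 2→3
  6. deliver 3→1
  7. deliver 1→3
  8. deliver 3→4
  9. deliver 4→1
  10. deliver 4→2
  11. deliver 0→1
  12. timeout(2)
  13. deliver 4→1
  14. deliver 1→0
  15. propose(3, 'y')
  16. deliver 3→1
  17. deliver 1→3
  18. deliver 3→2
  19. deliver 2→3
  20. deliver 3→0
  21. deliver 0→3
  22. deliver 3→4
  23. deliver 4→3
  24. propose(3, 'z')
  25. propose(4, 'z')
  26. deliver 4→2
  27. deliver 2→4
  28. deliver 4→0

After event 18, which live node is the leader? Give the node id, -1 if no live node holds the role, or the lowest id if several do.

3

[1] timeout(3) → N3(cand b8 [-])
[2] deliver 3→4 → N4(foll b8 [-])
[3] deliver 4→3 → ∅
[4] deliver 3→2 → N2(foll b8 [-])
[5] deliver 2→3 → N3(lead b8 [-])
[6] deliver 3→1 → N1(foll b8 [-])
[7] deliver 1→3 → ∅
[8] deliver 3→4 → ∅
[9] deliver 4→1 → ∅
[10] deliver 4→2 → ∅
[11] deliver 0→1 → ∅
[12] timeout(2) → N2(cand b12 [-])
[13] deliver 4→1 → ∅
[14] deliver 1→0 → ∅
[15] propose(3,'y') → ∅
[16] deliver 3→1 → N1(foll b8 [y])
[17] deliver 1→3 → ∅
[18] deliver 3→2 → ∅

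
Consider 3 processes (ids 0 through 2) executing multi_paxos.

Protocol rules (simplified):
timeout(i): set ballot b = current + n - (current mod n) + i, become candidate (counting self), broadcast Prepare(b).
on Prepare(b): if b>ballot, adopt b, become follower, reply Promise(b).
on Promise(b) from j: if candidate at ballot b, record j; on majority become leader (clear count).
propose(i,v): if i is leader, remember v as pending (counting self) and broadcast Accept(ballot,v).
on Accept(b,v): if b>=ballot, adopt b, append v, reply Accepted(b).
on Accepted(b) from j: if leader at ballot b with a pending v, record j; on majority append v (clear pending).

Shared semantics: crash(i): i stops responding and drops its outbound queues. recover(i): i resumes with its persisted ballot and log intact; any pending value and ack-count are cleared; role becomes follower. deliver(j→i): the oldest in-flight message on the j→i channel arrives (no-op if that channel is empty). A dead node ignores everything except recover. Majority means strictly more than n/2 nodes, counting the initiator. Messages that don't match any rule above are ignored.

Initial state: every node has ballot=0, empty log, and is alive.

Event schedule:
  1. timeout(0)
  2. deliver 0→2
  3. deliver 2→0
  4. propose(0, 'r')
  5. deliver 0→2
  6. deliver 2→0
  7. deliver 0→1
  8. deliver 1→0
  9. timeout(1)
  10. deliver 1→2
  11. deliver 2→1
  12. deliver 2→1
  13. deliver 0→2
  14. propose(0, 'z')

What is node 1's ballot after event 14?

e1 timeout(0): 0[cand,b=3,-]
e2 deliver 0→2: 2[foll,b=3,-]
e3 deliver 2→0: 0[lead,b=3,-]
e4 propose(0,'r'): ·
e5 deliver 0→2: 2[foll,b=3,r]
e6 deliver 2→0: 0[lead,b=3,r]
e7 deliver 0→1: 1[foll,b=3,-]
e8 deliver 1→0: ·
e9 timeout(1): 1[cand,b=7,-]
e10 deliver 1→2: 2[foll,b=7,r]
e11 deliver 2→1: 1[lead,b=7,-]
e12 deliver 2→1: ·
e13 deliver 0→2: ·
e14 propose(0,'z'): ·

7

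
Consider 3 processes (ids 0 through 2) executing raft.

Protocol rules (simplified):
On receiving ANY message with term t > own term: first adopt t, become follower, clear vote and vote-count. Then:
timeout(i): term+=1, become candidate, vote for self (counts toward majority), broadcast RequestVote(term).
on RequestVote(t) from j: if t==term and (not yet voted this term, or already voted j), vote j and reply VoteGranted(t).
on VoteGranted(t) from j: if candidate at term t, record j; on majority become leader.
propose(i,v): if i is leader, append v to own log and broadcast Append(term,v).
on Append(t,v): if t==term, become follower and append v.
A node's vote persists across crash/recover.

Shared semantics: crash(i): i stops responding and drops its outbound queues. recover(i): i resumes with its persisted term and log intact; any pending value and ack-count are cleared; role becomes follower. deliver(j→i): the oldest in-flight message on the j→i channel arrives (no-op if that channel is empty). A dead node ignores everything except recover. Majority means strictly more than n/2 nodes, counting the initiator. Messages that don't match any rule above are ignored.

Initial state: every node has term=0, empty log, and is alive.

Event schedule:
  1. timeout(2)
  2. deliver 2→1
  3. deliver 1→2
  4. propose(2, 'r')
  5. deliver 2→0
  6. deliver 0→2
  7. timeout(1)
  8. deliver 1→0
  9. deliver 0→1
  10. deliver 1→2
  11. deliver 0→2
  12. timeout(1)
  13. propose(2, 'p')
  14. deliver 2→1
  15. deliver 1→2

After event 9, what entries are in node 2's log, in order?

[1] timeout(2) → N2(cand t1 [-])
[2] deliver 2→1 → N1(foll t1 [-])
[3] deliver 1→2 → N2(lead t1 [-])
[4] propose(2,'r') → N2(lead t1 [r])
[5] deliver 2→0 → N0(foll t1 [-])
[6] deliver 0→2 → ∅
[7] timeout(1) → N1(cand t2 [-])
[8] deliver 1→0 → N0(foll t2 [-])
[9] deliver 0→1 → N1(lead t2 [-])

r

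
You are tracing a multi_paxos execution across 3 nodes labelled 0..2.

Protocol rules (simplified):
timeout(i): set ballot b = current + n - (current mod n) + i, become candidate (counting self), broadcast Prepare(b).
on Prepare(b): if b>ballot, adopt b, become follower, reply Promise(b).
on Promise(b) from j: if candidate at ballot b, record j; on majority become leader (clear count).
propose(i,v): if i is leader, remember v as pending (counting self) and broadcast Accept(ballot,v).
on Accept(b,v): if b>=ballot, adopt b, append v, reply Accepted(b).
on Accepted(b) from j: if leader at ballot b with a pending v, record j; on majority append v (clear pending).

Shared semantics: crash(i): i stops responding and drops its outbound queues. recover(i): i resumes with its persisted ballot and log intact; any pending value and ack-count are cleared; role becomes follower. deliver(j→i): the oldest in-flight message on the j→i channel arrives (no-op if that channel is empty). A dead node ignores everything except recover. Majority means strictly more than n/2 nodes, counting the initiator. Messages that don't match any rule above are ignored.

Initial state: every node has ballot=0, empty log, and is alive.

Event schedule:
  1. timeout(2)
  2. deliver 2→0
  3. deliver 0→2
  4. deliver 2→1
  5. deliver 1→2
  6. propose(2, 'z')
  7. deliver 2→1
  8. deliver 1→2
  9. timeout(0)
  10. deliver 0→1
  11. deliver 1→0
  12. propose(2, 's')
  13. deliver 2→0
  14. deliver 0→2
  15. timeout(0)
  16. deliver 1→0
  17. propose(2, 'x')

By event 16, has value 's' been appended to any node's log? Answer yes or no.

no

after 1 — timeout(2): n2:cand/b5/[-]
after 2 — deliver 2→0: n0:foll/b5/[-]
after 3 — deliver 0→2: n2:lead/b5/[-]
after 4 — deliver 2→1: n1:foll/b5/[-]
after 5 — deliver 1→2: ·
after 6 — propose(2,'z'): ·
after 7 — deliver 2→1: n1:foll/b5/[z]
after 8 — deliver 1→2: n2:lead/b5/[z]
after 9 — timeout(0): n0:cand/b6/[-]
after 10 — deliver 0→1: n1:foll/b6/[z]
after 11 — deliver 1→0: n0:lead/b6/[-]
after 12 — propose(2,'s'): ·
after 13 — deliver 2→0: ·
after 14 — deliver 0→2: n2:foll/b6/[z]
after 15 — timeout(0): n0:cand/b9/[-]
after 16 — deliver 1→0: ·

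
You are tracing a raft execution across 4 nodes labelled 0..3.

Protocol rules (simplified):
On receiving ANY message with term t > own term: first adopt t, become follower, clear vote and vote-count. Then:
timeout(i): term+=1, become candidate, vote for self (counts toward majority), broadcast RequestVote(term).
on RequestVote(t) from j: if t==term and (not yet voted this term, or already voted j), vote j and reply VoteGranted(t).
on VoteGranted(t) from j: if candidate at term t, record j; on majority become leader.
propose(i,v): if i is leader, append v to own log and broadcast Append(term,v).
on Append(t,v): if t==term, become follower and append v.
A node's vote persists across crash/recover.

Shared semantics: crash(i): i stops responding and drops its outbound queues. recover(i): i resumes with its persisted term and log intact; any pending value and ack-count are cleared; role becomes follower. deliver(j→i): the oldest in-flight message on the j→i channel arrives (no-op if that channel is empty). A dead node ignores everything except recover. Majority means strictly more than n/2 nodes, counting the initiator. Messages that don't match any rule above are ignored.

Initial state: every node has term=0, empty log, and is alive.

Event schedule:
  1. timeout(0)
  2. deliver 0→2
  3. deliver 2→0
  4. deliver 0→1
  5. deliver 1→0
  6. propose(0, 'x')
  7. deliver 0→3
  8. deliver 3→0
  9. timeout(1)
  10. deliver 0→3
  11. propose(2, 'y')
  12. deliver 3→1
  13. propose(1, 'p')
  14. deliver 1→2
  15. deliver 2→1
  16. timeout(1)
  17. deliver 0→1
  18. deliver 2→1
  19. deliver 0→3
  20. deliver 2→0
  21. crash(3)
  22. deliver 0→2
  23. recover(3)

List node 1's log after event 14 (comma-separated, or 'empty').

[1] timeout(0) → N0(cand t1 [-])
[2] deliver 0→2 → N2(foll t1 [-])
[3] deliver 2→0 → ∅
[4] deliver 0→1 → N1(foll t1 [-])
[5] deliver 1→0 → N0(lead t1 [-])
[6] propose(0,'x') → N0(lead t1 [x])
[7] deliver 0→3 → N3(foll t1 [-])
[8] deliver 3→0 → ∅
[9] timeout(1) → N1(cand t2 [-])
[10] deliver 0→3 → N3(foll t1 [x])
[11] propose(2,'y') → ∅
[12] deliver 3→1 → ∅
[13] propose(1,'p') → ∅
[14] deliver 1→2 → N2(foll t2 [-])

empty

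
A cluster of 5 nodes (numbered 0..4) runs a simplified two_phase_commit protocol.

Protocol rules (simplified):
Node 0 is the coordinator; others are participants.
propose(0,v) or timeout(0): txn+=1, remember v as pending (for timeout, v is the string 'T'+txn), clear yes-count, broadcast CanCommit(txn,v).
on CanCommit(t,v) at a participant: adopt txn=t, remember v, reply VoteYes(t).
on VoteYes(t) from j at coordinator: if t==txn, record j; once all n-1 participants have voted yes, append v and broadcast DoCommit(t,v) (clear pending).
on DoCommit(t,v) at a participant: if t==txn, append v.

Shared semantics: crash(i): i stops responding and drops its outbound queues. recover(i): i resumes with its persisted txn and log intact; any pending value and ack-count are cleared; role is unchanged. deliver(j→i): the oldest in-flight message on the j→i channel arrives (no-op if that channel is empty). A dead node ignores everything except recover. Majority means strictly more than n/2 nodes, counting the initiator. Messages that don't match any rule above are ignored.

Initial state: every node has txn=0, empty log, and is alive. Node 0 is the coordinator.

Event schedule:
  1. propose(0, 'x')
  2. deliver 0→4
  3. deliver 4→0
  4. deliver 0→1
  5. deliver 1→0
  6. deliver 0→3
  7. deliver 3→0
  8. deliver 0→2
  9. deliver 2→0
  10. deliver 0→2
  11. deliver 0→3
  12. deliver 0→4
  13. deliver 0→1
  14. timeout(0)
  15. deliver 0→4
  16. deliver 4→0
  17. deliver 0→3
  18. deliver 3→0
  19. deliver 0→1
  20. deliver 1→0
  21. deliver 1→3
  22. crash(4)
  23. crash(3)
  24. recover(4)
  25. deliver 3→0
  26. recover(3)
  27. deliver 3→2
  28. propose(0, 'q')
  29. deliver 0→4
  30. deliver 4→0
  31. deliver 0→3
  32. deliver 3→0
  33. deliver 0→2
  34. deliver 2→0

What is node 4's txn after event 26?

[1] propose(0,'x') → N0(coor t1 [-])
[2] deliver 0→4 → N4(part t1 [-])
[3] deliver 4→0 → ∅
[4] deliver 0→1 → N1(part t1 [-])
[5] deliver 1→0 → ∅
[6] deliver 0→3 → N3(part t1 [-])
[7] deliver 3→0 → ∅
[8] deliver 0→2 → N2(part t1 [-])
[9] deliver 2→0 → N0(coor t1 [x])
[10] deliver 0→2 → N2(part t1 [x])
[11] deliver 0→3 → N3(part t1 [x])
[12] deliver 0→4 → N4(part t1 [x])
[13] deliver 0→1 → N1(part t1 [x])
[14] timeout(0) → N0(coor t2 [x])
[15] deliver 0→4 → N4(part t2 [x])
[16] deliver 4→0 → ∅
[17] deliver 0→3 → N3(part t2 [x])
[18] deliver 3→0 → ∅
[19] deliver 0→1 → N1(part t2 [x])
[20] deliver 1→0 → ∅
[21] deliver 1→3 → ∅
[22] crash(4) → N4(✗part t2 [x])
[23] crash(3) → N3(✗part t2 [x])
[24] recover(4) → N4(part t2 [x])
[25] deliver 3→0 → ∅
[26] recover(3) → N3(part t2 [x])

2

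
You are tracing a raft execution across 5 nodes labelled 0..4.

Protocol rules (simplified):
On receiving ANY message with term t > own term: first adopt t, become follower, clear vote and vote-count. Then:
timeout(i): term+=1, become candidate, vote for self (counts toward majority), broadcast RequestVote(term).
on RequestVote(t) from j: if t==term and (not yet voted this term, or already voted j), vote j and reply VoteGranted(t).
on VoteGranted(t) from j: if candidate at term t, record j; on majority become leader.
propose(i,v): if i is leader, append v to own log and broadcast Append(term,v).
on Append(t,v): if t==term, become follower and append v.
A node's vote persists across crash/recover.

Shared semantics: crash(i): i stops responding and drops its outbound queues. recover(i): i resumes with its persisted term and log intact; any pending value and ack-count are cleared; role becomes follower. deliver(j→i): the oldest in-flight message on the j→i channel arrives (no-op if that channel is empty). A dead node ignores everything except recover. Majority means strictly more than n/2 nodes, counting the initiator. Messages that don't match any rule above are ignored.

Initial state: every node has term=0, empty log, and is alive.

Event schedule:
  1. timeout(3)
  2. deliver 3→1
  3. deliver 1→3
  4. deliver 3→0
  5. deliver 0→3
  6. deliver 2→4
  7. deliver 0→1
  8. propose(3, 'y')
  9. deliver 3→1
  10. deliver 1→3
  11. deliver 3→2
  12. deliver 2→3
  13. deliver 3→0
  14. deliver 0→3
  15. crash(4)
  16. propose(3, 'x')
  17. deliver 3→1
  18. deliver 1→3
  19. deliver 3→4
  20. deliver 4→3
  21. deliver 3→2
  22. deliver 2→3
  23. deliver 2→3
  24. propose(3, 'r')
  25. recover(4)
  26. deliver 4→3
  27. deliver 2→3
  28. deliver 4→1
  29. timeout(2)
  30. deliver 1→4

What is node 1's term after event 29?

1

[1] timeout(3) → N3(cand t1 [-])
[2] deliver 3→1 → N1(foll t1 [-])
[3] deliver 1→3 → ∅
[4] deliver 3→0 → N0(foll t1 [-])
[5] deliver 0→3 → N3(lead t1 [-])
[6] deliver 2→4 → ∅
[7] deliver 0→1 → ∅
[8] propose(3,'y') → N3(lead t1 [y])
[9] deliver 3→1 → N1(foll t1 [y])
[10] deliver 1→3 → ∅
[11] deliver 3→2 → N2(foll t1 [-])
[12] deliver 2→3 → ∅
[13] deliver 3→0 → N0(foll t1 [y])
[14] deliver 0→3 → ∅
[15] crash(4) → N4(✗foll t0 [-])
[16] propose(3,'x') → N3(lead t1 [y,x])
[17] deliver 3→1 → N1(foll t1 [y,x])
[18] deliver 1→3 → ∅
[19] deliver 3→4 → ∅
[20] deliver 4→3 → ∅
[21] deliver 3→2 → N2(foll t1 [y])
[22] deliver 2→3 → ∅
[23] deliver 2→3 → ∅
[24] propose(3,'r') → N3(lead t1 [y,x,r])
[25] recover(4) → N4(foll t0 [-])
[26] deliver 4→3 → ∅
[27] deliver 2→3 → ∅
[28] deliver 4→1 → ∅
[29] timeout(2) → N2(cand t2 [y])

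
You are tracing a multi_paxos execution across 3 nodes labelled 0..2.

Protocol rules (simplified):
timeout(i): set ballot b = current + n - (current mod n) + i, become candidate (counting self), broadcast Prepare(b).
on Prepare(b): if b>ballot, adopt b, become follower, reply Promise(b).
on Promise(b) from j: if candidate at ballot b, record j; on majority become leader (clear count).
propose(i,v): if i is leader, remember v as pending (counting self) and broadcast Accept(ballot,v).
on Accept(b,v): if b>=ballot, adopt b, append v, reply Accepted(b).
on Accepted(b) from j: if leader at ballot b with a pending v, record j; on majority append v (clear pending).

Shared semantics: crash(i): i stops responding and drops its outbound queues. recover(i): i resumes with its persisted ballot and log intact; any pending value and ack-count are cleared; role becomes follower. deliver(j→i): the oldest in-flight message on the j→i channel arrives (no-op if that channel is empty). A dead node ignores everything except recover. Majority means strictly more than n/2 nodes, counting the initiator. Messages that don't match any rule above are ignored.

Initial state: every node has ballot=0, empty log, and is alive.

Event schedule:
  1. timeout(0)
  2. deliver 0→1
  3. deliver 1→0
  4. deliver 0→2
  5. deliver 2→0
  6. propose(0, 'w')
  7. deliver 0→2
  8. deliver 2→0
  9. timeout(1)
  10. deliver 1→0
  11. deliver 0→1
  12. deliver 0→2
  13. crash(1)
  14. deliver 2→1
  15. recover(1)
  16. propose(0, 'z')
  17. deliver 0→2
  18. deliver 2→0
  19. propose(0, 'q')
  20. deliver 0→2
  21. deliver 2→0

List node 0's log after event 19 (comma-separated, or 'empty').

w

[1] timeout(0) → N0(cand b3 [-])
[2] deliver 0→1 → N1(foll b3 [-])
[3] deliver 1→0 → N0(lead b3 [-])
[4] deliver 0→2 → N2(foll b3 [-])
[5] deliver 2→0 → ∅
[6] propose(0,'w') → ∅
[7] deliver 0→2 → N2(foll b3 [w])
[8] deliver 2→0 → N0(lead b3 [w])
[9] timeout(1) → N1(cand b7 [-])
[10] deliver 1→0 → N0(foll b7 [w])
[11] deliver 0→1 → ∅
[12] deliver 0→2 → ∅
[13] crash(1) → N1(✗cand b7 [-])
[14] deliver 2→1 → ∅
[15] recover(1) → N1(foll b7 [-])
[16] propose(0,'z') → ∅
[17] deliver 0→2 → ∅
[18] deliver 2→0 → ∅
[19] propose(0,'q') → ∅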